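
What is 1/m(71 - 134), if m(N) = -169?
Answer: -1/169 ≈ -0.0059172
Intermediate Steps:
1/m(71 - 134) = 1/(-169) = -1/169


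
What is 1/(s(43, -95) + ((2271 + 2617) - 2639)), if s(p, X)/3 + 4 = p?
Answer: 1/2366 ≈ 0.00042265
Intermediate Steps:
s(p, X) = -12 + 3*p
1/(s(43, -95) + ((2271 + 2617) - 2639)) = 1/((-12 + 3*43) + ((2271 + 2617) - 2639)) = 1/((-12 + 129) + (4888 - 2639)) = 1/(117 + 2249) = 1/2366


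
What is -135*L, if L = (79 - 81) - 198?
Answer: 27000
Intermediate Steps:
L = -200 (L = -2 - 198 = -200)
-135*L = -135*(-200) = 27000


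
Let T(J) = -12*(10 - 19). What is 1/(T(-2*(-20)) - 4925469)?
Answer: -1/4925361 ≈ -2.0303e-7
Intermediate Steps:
T(J) = 108 (T(J) = -12*(-9) = 108)
1/(T(-2*(-20)) - 4925469) = 1/(108 - 4925469) = 1/(-4925361) = -1/4925361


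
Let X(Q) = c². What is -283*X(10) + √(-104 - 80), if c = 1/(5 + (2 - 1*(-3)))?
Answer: -283/100 + 2*I*√46 ≈ -2.83 + 13.565*I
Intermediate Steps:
c = ⅒ (c = 1/(5 + (2 + 3)) = 1/(5 + 5) = 1/10 = ⅒ ≈ 0.10000)
X(Q) = 1/100 (X(Q) = (⅒)² = 1/100)
-283*X(10) + √(-104 - 80) = -283*1/100 + √(-104 - 80) = -283/100 + √(-184) = -283/100 + 2*I*√46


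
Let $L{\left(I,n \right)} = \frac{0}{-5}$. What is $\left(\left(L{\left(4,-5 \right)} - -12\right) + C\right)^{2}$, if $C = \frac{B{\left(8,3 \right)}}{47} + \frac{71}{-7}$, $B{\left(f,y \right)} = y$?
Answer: $\frac{399424}{108241} \approx 3.6901$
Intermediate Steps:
$L{\left(I,n \right)} = 0$ ($L{\left(I,n \right)} = 0 \left(- \frac{1}{5}\right) = 0$)
$C = - \frac{3316}{329}$ ($C = \frac{3}{47} + \frac{71}{-7} = 3 \cdot \frac{1}{47} + 71 \left(- \frac{1}{7}\right) = \frac{3}{47} - \frac{71}{7} = - \frac{3316}{329} \approx -10.079$)
$\left(\left(L{\left(4,-5 \right)} - -12\right) + C\right)^{2} = \left(\left(0 - -12\right) - \frac{3316}{329}\right)^{2} = \left(\left(0 + 12\right) - \frac{3316}{329}\right)^{2} = \left(12 - \frac{3316}{329}\right)^{2} = \left(\frac{632}{329}\right)^{2} = \frac{399424}{108241}$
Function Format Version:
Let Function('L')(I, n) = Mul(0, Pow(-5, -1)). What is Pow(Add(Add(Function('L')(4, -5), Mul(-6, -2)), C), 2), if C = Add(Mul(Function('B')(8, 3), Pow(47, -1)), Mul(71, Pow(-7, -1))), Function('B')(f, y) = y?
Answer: Rational(399424, 108241) ≈ 3.6901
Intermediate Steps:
Function('L')(I, n) = 0 (Function('L')(I, n) = Mul(0, Rational(-1, 5)) = 0)
C = Rational(-3316, 329) (C = Add(Mul(3, Pow(47, -1)), Mul(71, Pow(-7, -1))) = Add(Mul(3, Rational(1, 47)), Mul(71, Rational(-1, 7))) = Add(Rational(3, 47), Rational(-71, 7)) = Rational(-3316, 329) ≈ -10.079)
Pow(Add(Add(Function('L')(4, -5), Mul(-6, -2)), C), 2) = Pow(Add(Add(0, Mul(-6, -2)), Rational(-3316, 329)), 2) = Pow(Add(Add(0, 12), Rational(-3316, 329)), 2) = Pow(Add(12, Rational(-3316, 329)), 2) = Pow(Rational(632, 329), 2) = Rational(399424, 108241)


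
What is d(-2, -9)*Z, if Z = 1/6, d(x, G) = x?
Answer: -⅓ ≈ -0.33333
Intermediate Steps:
Z = ⅙ ≈ 0.16667
d(-2, -9)*Z = -2*⅙ = -⅓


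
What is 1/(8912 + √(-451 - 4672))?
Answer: 8912/79428867 - I*√5123/79428867 ≈ 0.0001122 - 9.0112e-7*I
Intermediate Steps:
1/(8912 + √(-451 - 4672)) = 1/(8912 + √(-5123)) = 1/(8912 + I*√5123)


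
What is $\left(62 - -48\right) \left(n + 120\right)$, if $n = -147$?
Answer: $-2970$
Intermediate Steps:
$\left(62 - -48\right) \left(n + 120\right) = \left(62 - -48\right) \left(-147 + 120\right) = \left(62 + 48\right) \left(-27\right) = 110 \left(-27\right) = -2970$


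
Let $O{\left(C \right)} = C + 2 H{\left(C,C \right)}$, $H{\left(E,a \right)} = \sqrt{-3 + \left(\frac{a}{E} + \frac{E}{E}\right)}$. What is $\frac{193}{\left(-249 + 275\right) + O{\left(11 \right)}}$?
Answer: $\frac{7141}{1373} - \frac{386 i}{1373} \approx 5.201 - 0.28114 i$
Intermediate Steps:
$H{\left(E,a \right)} = \sqrt{-2 + \frac{a}{E}}$ ($H{\left(E,a \right)} = \sqrt{-3 + \left(\frac{a}{E} + 1\right)} = \sqrt{-3 + \left(1 + \frac{a}{E}\right)} = \sqrt{-2 + \frac{a}{E}}$)
$O{\left(C \right)} = C + 2 i$ ($O{\left(C \right)} = C + 2 \sqrt{-2 + \frac{C}{C}} = C + 2 \sqrt{-2 + 1} = C + 2 \sqrt{-1} = C + 2 i$)
$\frac{193}{\left(-249 + 275\right) + O{\left(11 \right)}} = \frac{193}{\left(-249 + 275\right) + \left(11 + 2 i\right)} = \frac{193}{26 + \left(11 + 2 i\right)} = \frac{193}{37 + 2 i} = 193 \frac{37 - 2 i}{1373} = \frac{193 \left(37 - 2 i\right)}{1373}$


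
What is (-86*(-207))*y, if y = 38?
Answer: 676476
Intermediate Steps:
(-86*(-207))*y = -86*(-207)*38 = 17802*38 = 676476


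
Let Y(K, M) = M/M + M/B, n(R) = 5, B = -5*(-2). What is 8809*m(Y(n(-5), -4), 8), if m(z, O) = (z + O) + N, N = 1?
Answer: 422832/5 ≈ 84566.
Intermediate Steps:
B = 10
Y(K, M) = 1 + M/10 (Y(K, M) = M/M + M/10 = 1 + M*(⅒) = 1 + M/10)
m(z, O) = 1 + O + z (m(z, O) = (z + O) + 1 = (O + z) + 1 = 1 + O + z)
8809*m(Y(n(-5), -4), 8) = 8809*(1 + 8 + (1 + (⅒)*(-4))) = 8809*(1 + 8 + (1 - ⅖)) = 8809*(1 + 8 + ⅗) = 8809*(48/5) = 422832/5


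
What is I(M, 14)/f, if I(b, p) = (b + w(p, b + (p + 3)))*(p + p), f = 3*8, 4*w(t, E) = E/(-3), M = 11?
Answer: 91/9 ≈ 10.111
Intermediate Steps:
w(t, E) = -E/12 (w(t, E) = (E/(-3))/4 = (E*(-⅓))/4 = (-E/3)/4 = -E/12)
f = 24
I(b, p) = 2*p*(-¼ - p/12 + 11*b/12) (I(b, p) = (b - (b + (p + 3))/12)*(p + p) = (b - (b + (3 + p))/12)*(2*p) = (b - (3 + b + p)/12)*(2*p) = (b + (-¼ - b/12 - p/12))*(2*p) = (-¼ - p/12 + 11*b/12)*(2*p) = 2*p*(-¼ - p/12 + 11*b/12))
I(M, 14)/f = ((⅙)*14*(-3 - 1*14 + 11*11))/24 = ((⅙)*14*(-3 - 14 + 121))*(1/24) = ((⅙)*14*104)*(1/24) = (728/3)*(1/24) = 91/9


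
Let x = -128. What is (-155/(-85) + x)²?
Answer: 4601025/289 ≈ 15921.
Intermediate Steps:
(-155/(-85) + x)² = (-155/(-85) - 128)² = (-155*(-1/85) - 128)² = (31/17 - 128)² = (-2145/17)² = 4601025/289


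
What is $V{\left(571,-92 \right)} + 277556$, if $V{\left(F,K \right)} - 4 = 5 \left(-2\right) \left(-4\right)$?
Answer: $277600$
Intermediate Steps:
$V{\left(F,K \right)} = 44$ ($V{\left(F,K \right)} = 4 + 5 \left(-2\right) \left(-4\right) = 4 - -40 = 4 + 40 = 44$)
$V{\left(571,-92 \right)} + 277556 = 44 + 277556 = 277600$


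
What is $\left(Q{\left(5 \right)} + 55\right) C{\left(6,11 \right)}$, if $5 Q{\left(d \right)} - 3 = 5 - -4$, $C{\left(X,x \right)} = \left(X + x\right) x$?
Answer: $\frac{53669}{5} \approx 10734.0$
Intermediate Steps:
$C{\left(X,x \right)} = x \left(X + x\right)$
$Q{\left(d \right)} = \frac{12}{5}$ ($Q{\left(d \right)} = \frac{3}{5} + \frac{5 - -4}{5} = \frac{3}{5} + \frac{5 + 4}{5} = \frac{3}{5} + \frac{1}{5} \cdot 9 = \frac{3}{5} + \frac{9}{5} = \frac{12}{5}$)
$\left(Q{\left(5 \right)} + 55\right) C{\left(6,11 \right)} = \left(\frac{12}{5} + 55\right) 11 \left(6 + 11\right) = \frac{287 \cdot 11 \cdot 17}{5} = \frac{287}{5} \cdot 187 = \frac{53669}{5}$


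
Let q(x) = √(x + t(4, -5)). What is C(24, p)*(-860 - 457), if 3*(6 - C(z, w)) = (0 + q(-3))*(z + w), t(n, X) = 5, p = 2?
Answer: -7902 + 11414*√2 ≈ 8239.8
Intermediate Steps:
q(x) = √(5 + x) (q(x) = √(x + 5) = √(5 + x))
C(z, w) = 6 - √2*(w + z)/3 (C(z, w) = 6 - (0 + √(5 - 3))*(z + w)/3 = 6 - (0 + √2)*(w + z)/3 = 6 - √2*(w + z)/3)
C(24, p)*(-860 - 457) = (6 - ⅓*2*√2 - ⅓*24*√2)*(-860 - 457) = (6 - 2*√2/3 - 8*√2)*(-1317) = (6 - 26*√2/3)*(-1317) = -7902 + 11414*√2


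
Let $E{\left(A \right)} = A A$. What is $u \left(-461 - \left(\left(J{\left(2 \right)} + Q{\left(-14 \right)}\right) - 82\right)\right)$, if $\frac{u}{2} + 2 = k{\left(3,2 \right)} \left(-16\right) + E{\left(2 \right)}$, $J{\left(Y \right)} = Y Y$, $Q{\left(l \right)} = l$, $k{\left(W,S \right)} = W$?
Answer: $33948$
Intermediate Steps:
$E{\left(A \right)} = A^{2}$
$J{\left(Y \right)} = Y^{2}$
$u = -92$ ($u = -4 + 2 \left(3 \left(-16\right) + 2^{2}\right) = -4 + 2 \left(-48 + 4\right) = -4 + 2 \left(-44\right) = -4 - 88 = -92$)
$u \left(-461 - \left(\left(J{\left(2 \right)} + Q{\left(-14 \right)}\right) - 82\right)\right) = - 92 \left(-461 - \left(\left(2^{2} - 14\right) - 82\right)\right) = - 92 \left(-461 - \left(\left(4 - 14\right) - 82\right)\right) = - 92 \left(-461 - \left(-10 - 82\right)\right) = - 92 \left(-461 - -92\right) = - 92 \left(-461 + 92\right) = \left(-92\right) \left(-369\right) = 33948$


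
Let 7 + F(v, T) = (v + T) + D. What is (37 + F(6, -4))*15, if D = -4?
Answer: 420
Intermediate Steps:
F(v, T) = -11 + T + v (F(v, T) = -7 + ((v + T) - 4) = -7 + ((T + v) - 4) = -7 + (-4 + T + v) = -11 + T + v)
(37 + F(6, -4))*15 = (37 + (-11 - 4 + 6))*15 = (37 - 9)*15 = 28*15 = 420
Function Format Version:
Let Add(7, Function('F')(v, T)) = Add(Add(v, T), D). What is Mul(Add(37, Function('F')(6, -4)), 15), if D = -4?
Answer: 420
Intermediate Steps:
Function('F')(v, T) = Add(-11, T, v) (Function('F')(v, T) = Add(-7, Add(Add(v, T), -4)) = Add(-7, Add(Add(T, v), -4)) = Add(-7, Add(-4, T, v)) = Add(-11, T, v))
Mul(Add(37, Function('F')(6, -4)), 15) = Mul(Add(37, Add(-11, -4, 6)), 15) = Mul(Add(37, -9), 15) = Mul(28, 15) = 420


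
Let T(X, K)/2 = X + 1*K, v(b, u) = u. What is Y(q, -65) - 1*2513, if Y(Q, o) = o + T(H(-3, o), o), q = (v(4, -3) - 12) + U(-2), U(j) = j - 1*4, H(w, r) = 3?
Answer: -2702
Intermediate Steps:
U(j) = -4 + j (U(j) = j - 4 = -4 + j)
T(X, K) = 2*K + 2*X (T(X, K) = 2*(X + 1*K) = 2*(X + K) = 2*(K + X) = 2*K + 2*X)
q = -21 (q = (-3 - 12) + (-4 - 2) = -15 - 6 = -21)
Y(Q, o) = 6 + 3*o (Y(Q, o) = o + (2*o + 2*3) = o + (2*o + 6) = o + (6 + 2*o) = 6 + 3*o)
Y(q, -65) - 1*2513 = (6 + 3*(-65)) - 1*2513 = (6 - 195) - 2513 = -189 - 2513 = -2702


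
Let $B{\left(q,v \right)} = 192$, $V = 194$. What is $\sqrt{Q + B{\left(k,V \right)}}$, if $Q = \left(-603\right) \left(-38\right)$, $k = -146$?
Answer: $\sqrt{23106} \approx 152.01$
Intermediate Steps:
$Q = 22914$
$\sqrt{Q + B{\left(k,V \right)}} = \sqrt{22914 + 192} = \sqrt{23106}$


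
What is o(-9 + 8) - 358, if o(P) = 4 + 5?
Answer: -349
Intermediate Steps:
o(P) = 9
o(-9 + 8) - 358 = 9 - 358 = -349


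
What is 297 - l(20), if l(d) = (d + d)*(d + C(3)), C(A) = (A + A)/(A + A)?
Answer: -543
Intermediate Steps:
C(A) = 1 (C(A) = (2*A)/((2*A)) = (2*A)*(1/(2*A)) = 1)
l(d) = 2*d*(1 + d) (l(d) = (d + d)*(d + 1) = (2*d)*(1 + d) = 2*d*(1 + d))
297 - l(20) = 297 - 2*20*(1 + 20) = 297 - 2*20*21 = 297 - 1*840 = 297 - 840 = -543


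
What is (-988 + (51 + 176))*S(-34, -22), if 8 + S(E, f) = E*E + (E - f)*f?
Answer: -1074532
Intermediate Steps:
S(E, f) = -8 + E**2 + f*(E - f) (S(E, f) = -8 + (E*E + (E - f)*f) = -8 + (E**2 + f*(E - f)) = -8 + E**2 + f*(E - f))
(-988 + (51 + 176))*S(-34, -22) = (-988 + (51 + 176))*(-8 + (-34)**2 - 1*(-22)**2 - 34*(-22)) = (-988 + 227)*(-8 + 1156 - 1*484 + 748) = -761*(-8 + 1156 - 484 + 748) = -761*1412 = -1074532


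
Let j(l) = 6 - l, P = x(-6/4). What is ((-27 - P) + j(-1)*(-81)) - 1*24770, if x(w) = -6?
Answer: -25358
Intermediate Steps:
P = -6
((-27 - P) + j(-1)*(-81)) - 1*24770 = ((-27 - 1*(-6)) + (6 - 1*(-1))*(-81)) - 1*24770 = ((-27 + 6) + (6 + 1)*(-81)) - 24770 = (-21 + 7*(-81)) - 24770 = (-21 - 567) - 24770 = -588 - 24770 = -25358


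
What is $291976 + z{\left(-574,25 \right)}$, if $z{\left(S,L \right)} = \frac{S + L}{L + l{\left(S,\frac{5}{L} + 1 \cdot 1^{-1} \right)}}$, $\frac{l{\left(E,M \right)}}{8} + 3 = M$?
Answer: $\frac{15471983}{53} \approx 2.9192 \cdot 10^{5}$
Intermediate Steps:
$l{\left(E,M \right)} = -24 + 8 M$
$z{\left(S,L \right)} = \frac{L + S}{-16 + L + \frac{40}{L}}$ ($z{\left(S,L \right)} = \frac{S + L}{L + \left(-24 + 8 \left(\frac{5}{L} + 1 \cdot 1^{-1}\right)\right)} = \frac{L + S}{L + \left(-24 + 8 \left(\frac{5}{L} + 1 \cdot 1\right)\right)} = \frac{L + S}{L + \left(-24 + 8 \left(\frac{5}{L} + 1\right)\right)} = \frac{L + S}{L + \left(-24 + 8 \left(1 + \frac{5}{L}\right)\right)} = \frac{L + S}{L + \left(-24 + \left(8 + \frac{40}{L}\right)\right)} = \frac{L + S}{L - \left(16 - \frac{40}{L}\right)} = \frac{L + S}{-16 + L + \frac{40}{L}}$)
$291976 + z{\left(-574,25 \right)} = 291976 + \frac{25 \left(25 - 574\right)}{40 + 25^{2} - 400} = 291976 + 25 \frac{1}{40 + 625 - 400} \left(-549\right) = 291976 + 25 \cdot \frac{1}{265} \left(-549\right) = 291976 - \frac{2745}{53} = \frac{15471983}{53}$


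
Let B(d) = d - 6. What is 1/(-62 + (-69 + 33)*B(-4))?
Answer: 1/298 ≈ 0.0033557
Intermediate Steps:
B(d) = -6 + d
1/(-62 + (-69 + 33)*B(-4)) = 1/(-62 + (-69 + 33)*(-6 - 4)) = 1/(-62 - 36*(-10)) = 1/(-62 + 360) = 1/298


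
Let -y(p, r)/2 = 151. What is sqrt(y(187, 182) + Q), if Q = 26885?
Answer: sqrt(26583) ≈ 163.04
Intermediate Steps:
y(p, r) = -302 (y(p, r) = -2*151 = -302)
sqrt(y(187, 182) + Q) = sqrt(-302 + 26885) = sqrt(26583)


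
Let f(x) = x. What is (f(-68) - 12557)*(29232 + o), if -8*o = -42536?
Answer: -436181125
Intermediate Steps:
o = 5317 (o = -1/8*(-42536) = 5317)
(f(-68) - 12557)*(29232 + o) = (-68 - 12557)*(29232 + 5317) = -12625*34549 = -436181125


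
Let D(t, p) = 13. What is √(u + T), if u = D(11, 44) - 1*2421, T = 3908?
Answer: 10*√15 ≈ 38.730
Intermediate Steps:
u = -2408 (u = 13 - 1*2421 = 13 - 2421 = -2408)
√(u + T) = √(-2408 + 3908) = √1500 = 10*√15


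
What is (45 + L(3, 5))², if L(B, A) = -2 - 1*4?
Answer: 1521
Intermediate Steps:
L(B, A) = -6 (L(B, A) = -2 - 4 = -6)
(45 + L(3, 5))² = (45 - 6)² = 39² = 1521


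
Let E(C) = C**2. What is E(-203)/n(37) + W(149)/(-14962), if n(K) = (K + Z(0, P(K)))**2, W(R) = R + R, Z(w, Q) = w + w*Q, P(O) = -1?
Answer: 308080548/10241489 ≈ 30.082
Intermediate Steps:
Z(w, Q) = w + Q*w
W(R) = 2*R
n(K) = K**2 (n(K) = (K + 0*(1 - 1))**2 = (K + 0*0)**2 = (K + 0)**2 = K**2)
E(-203)/n(37) + W(149)/(-14962) = (-203)**2/(37**2) + (2*149)/(-14962) = 41209/1369 + 298*(-1/14962) = 41209*(1/1369) - 149/7481 = 41209/1369 - 149/7481 = 308080548/10241489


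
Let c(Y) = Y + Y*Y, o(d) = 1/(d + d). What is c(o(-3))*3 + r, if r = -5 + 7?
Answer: 19/12 ≈ 1.5833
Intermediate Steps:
o(d) = 1/(2*d)
r = 2
c(Y) = Y + Y²
c(o(-3))*3 + r = (((½)/(-3))*(1 + (½)/(-3)))*3 + 2 = (((½)*(-⅓))*(1 + (½)*(-⅓)))*3 + 2 = -(1 - ⅙)/6*3 + 2 = -⅙*⅚*3 + 2 = -5/36*3 + 2 = -5/12 + 2 = 19/12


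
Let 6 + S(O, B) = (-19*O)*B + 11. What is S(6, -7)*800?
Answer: 642400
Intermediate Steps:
S(O, B) = 5 - 19*B*O (S(O, B) = -6 + ((-19*O)*B + 11) = -6 + (-19*B*O + 11) = -6 + (11 - 19*B*O) = 5 - 19*B*O)
S(6, -7)*800 = (5 - 19*(-7)*6)*800 = (5 + 798)*800 = 803*800 = 642400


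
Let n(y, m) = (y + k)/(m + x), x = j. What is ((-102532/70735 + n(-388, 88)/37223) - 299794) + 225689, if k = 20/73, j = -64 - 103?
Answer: -1125256906819779547/15184331675135 ≈ -74107.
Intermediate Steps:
j = -167
x = -167
k = 20/73 (k = 20*(1/73) = 20/73 ≈ 0.27397)
n(y, m) = (20/73 + y)/(-167 + m) (n(y, m) = (y + 20/73)/(m - 167) = (20/73 + y)/(-167 + m))
((-102532/70735 + n(-388, 88)/37223) - 299794) + 225689 = ((-102532/70735 + ((20/73 - 388)/(-167 + 88))/37223) - 299794) + 225689 = ((-102532*1/70735 + (-28304/73/(-79))*(1/37223)) - 299794) + 225689 = ((-102532/70735 - 1/79*(-28304/73)*(1/37223)) - 299794) + 225689 = ((-102532/70735 + (28304/5767)*(1/37223)) - 299794) + 225689 = ((-102532/70735 + 28304/214665041) - 299794) + 225689 = (-22008033900372/15184331675135 - 299794) + 225689 = -4552193538249322562/15184331675135 + 225689 = -1125256906819779547/15184331675135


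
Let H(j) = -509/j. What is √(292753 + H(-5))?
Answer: √7321370/5 ≈ 541.16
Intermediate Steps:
√(292753 + H(-5)) = √(292753 - 509/(-5)) = √(292753 - 509*(-⅕)) = √(292753 + 509/5) = √(1464274/5) = √7321370/5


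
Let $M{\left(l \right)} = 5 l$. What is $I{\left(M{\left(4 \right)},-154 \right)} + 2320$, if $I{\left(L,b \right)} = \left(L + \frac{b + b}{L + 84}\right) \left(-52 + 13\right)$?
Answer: $\frac{3311}{2} \approx 1655.5$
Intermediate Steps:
$I{\left(L,b \right)} = - 39 L - \frac{78 b}{84 + L}$ ($I{\left(L,b \right)} = \left(L + \frac{2 b}{84 + L}\right) \left(-39\right) = - 39 L - \frac{78 b}{84 + L}$)
$I{\left(M{\left(4 \right)},-154 \right)} + 2320 = \frac{39 \left(- \left(5 \cdot 4\right)^{2} - 84 \cdot 5 \cdot 4 - -308\right)}{84 + 5 \cdot 4} + 2320 = \frac{39 \left(- 20^{2} - 1680 + 308\right)}{84 + 20} + 2320 = \frac{39 \left(\left(-1\right) 400 - 1680 + 308\right)}{104} + 2320 = 39 \cdot \frac{1}{104} \left(-400 - 1680 + 308\right) + 2320 = 39 \cdot \frac{1}{104} \left(-1772\right) + 2320 = - \frac{1329}{2} + 2320 = \frac{3311}{2}$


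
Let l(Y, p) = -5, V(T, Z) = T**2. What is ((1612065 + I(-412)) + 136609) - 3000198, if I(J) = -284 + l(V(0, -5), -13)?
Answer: -1251813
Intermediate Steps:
I(J) = -289 (I(J) = -284 - 5 = -289)
((1612065 + I(-412)) + 136609) - 3000198 = ((1612065 - 289) + 136609) - 3000198 = (1611776 + 136609) - 3000198 = 1748385 - 3000198 = -1251813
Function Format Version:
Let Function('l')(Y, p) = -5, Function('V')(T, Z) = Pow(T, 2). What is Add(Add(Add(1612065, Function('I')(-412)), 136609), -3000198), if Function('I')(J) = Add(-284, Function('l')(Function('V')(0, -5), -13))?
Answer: -1251813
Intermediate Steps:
Function('I')(J) = -289 (Function('I')(J) = Add(-284, -5) = -289)
Add(Add(Add(1612065, Function('I')(-412)), 136609), -3000198) = Add(Add(Add(1612065, -289), 136609), -3000198) = Add(Add(1611776, 136609), -3000198) = Add(1748385, -3000198) = -1251813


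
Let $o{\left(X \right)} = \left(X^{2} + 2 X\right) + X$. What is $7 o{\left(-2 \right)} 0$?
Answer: $0$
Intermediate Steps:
$o{\left(X \right)} = X^{2} + 3 X$
$7 o{\left(-2 \right)} 0 = 7 \left(- 2 \left(3 - 2\right)\right) 0 = 7 \left(\left(-2\right) 1\right) 0 = 7 \left(-2\right) 0 = \left(-14\right) 0 = 0$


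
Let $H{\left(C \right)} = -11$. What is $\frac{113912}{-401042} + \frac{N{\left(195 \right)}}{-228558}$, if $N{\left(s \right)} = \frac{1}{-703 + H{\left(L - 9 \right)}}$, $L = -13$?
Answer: $- \frac{9294672905351}{32723104604652} \approx -0.28404$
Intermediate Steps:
$N{\left(s \right)} = - \frac{1}{714}$ ($N{\left(s \right)} = \frac{1}{-703 - 11} = \frac{1}{-714} = - \frac{1}{714}$)
$\frac{113912}{-401042} + \frac{N{\left(195 \right)}}{-228558} = \frac{113912}{-401042} - \frac{1}{714 \left(-228558\right)} = 113912 \left(- \frac{1}{401042}\right) - - \frac{1}{163190412} = - \frac{56956}{200521} + \frac{1}{163190412} = - \frac{9294672905351}{32723104604652}$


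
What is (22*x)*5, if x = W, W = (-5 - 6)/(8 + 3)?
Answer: -110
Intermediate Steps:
W = -1 (W = -11/11 = -11*1/11 = -1)
x = -1
(22*x)*5 = (22*(-1))*5 = -22*5 = -110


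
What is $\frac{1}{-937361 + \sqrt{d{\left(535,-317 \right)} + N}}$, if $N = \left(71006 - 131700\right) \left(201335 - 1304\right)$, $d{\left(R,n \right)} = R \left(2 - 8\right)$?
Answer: $- \frac{937361}{890786329045} - \frac{14 i \sqrt{61942269}}{890786329045} \approx -1.0523 \cdot 10^{-6} - 1.2369 \cdot 10^{-7} i$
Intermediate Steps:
$d{\left(R,n \right)} = - 6 R$ ($d{\left(R,n \right)} = R \left(-6\right) = - 6 R$)
$N = -12140681514$ ($N = \left(-60694\right) 200031 = -12140681514$)
$\frac{1}{-937361 + \sqrt{d{\left(535,-317 \right)} + N}} = \frac{1}{-937361 + \sqrt{\left(-6\right) 535 - 12140681514}} = \frac{1}{-937361 + \sqrt{-3210 - 12140681514}} = \frac{1}{-937361 + \sqrt{-12140684724}} = \frac{1}{-937361 + 14 i \sqrt{61942269}}$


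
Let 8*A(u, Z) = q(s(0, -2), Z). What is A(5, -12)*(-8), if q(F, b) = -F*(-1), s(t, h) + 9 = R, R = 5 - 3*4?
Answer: 16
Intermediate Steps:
R = -7 (R = 5 - 12 = -7)
s(t, h) = -16 (s(t, h) = -9 - 7 = -16)
q(F, b) = F
A(u, Z) = -2 (A(u, Z) = (⅛)*(-16) = -2)
A(5, -12)*(-8) = -2*(-8) = 16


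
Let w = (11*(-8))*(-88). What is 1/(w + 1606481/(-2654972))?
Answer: 2654972/20558496687 ≈ 0.00012914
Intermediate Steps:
w = 7744 (w = -88*(-88) = 7744)
1/(w + 1606481/(-2654972)) = 1/(7744 + 1606481/(-2654972)) = 1/(7744 + 1606481*(-1/2654972)) = 1/(7744 - 1606481/2654972) = 1/(20558496687/2654972) = 2654972/20558496687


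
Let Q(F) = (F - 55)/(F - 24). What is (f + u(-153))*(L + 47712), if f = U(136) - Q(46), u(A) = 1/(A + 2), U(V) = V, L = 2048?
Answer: 11273849520/1661 ≈ 6.7874e+6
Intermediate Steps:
u(A) = 1/(2 + A)
Q(F) = (-55 + F)/(-24 + F)
f = 3001/22 (f = 136 - (-55 + 46)/(-24 + 46) = 136 - (-9)/22 = 136 - 1*(-9/22) = 136 + 9/22 = 3001/22 ≈ 136.41)
(f + u(-153))*(L + 47712) = (3001/22 + 1/(2 - 153))*(2048 + 47712) = (3001/22 + 1/(-151))*49760 = (3001/22 - 1/151)*49760 = (453129/3322)*49760 = 11273849520/1661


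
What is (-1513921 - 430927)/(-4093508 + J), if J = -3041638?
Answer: 972424/3567573 ≈ 0.27257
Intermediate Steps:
(-1513921 - 430927)/(-4093508 + J) = (-1513921 - 430927)/(-4093508 - 3041638) = -1944848/(-7135146) = -1944848*(-1/7135146) = 972424/3567573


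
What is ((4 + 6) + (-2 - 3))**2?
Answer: 25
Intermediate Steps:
((4 + 6) + (-2 - 3))**2 = (10 - 5)**2 = 5**2 = 25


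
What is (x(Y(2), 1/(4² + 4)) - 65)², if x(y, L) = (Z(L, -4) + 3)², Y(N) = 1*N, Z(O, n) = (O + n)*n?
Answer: 51998521/625 ≈ 83198.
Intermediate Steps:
Z(O, n) = n*(O + n)
Y(N) = N
x(y, L) = (19 - 4*L)² (x(y, L) = (-4*(L - 4) + 3)² = (-4*(-4 + L) + 3)² = ((16 - 4*L) + 3)² = (19 - 4*L)²)
(x(Y(2), 1/(4² + 4)) - 65)² = ((-19 + 4/(4² + 4))² - 65)² = ((-19 + 4/(16 + 4))² - 65)² = ((-19 + 4/20)² - 65)² = ((-19 + 4*(1/20))² - 65)² = ((-19 + ⅕)² - 65)² = ((-94/5)² - 65)² = (8836/25 - 65)² = (7211/25)² = 51998521/625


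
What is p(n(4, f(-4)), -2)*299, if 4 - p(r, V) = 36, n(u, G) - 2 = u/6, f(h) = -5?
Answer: -9568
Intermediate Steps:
n(u, G) = 2 + u/6
p(r, V) = -32 (p(r, V) = 4 - 1*36 = 4 - 36 = -32)
p(n(4, f(-4)), -2)*299 = -32*299 = -9568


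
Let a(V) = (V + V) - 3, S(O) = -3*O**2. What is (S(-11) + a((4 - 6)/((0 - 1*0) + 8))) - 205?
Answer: -1143/2 ≈ -571.50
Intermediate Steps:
a(V) = -3 + 2*V (a(V) = 2*V - 3 = -3 + 2*V)
(S(-11) + a((4 - 6)/((0 - 1*0) + 8))) - 205 = (-3*(-11)**2 + (-3 + 2*((4 - 6)/((0 - 1*0) + 8)))) - 205 = (-3*121 + (-3 + 2*(-2/((0 + 0) + 8)))) - 205 = (-363 + (-3 + 2*(-2/(0 + 8)))) - 205 = (-363 + (-3 + 2*(-2/8))) - 205 = (-363 + (-3 + 2*(-2*1/8))) - 205 = (-363 + (-3 + 2*(-1/4))) - 205 = (-363 + (-3 - 1/2)) - 205 = (-363 - 7/2) - 205 = -733/2 - 205 = -1143/2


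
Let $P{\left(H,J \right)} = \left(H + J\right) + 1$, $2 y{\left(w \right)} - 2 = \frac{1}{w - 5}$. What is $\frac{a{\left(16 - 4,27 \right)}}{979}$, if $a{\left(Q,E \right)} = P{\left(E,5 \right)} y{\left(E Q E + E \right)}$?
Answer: $\frac{52623}{1561060} \approx 0.03371$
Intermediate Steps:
$y{\left(w \right)} = 1 + \frac{1}{2 \left(-5 + w\right)}$ ($y{\left(w \right)} = 1 + \frac{1}{2 \left(w - 5\right)} = 1 + \frac{1}{2 \left(-5 + w\right)}$)
$P{\left(H,J \right)} = 1 + H + J$
$a{\left(Q,E \right)} = \frac{\left(6 + E\right) \left(- \frac{9}{2} + E + Q E^{2}\right)}{-5 + E + Q E^{2}}$ ($a{\left(Q,E \right)} = \left(1 + E + 5\right) \frac{- \frac{9}{2} + \left(E Q E + E\right)}{-5 + \left(E Q E + E\right)} = \left(6 + E\right) \frac{- \frac{9}{2} + \left(Q E^{2} + E\right)}{-5 + \left(Q E^{2} + E\right)} = \left(6 + E\right) \frac{- \frac{9}{2} + \left(E + Q E^{2}\right)}{-5 + \left(E + Q E^{2}\right)} = \left(6 + E\right) \frac{- \frac{9}{2} + E + Q E^{2}}{-5 + E + Q E^{2}} = \frac{\left(6 + E\right) \left(- \frac{9}{2} + E + Q E^{2}\right)}{-5 + E + Q E^{2}}$)
$\frac{a{\left(16 - 4,27 \right)}}{979} = \frac{\frac{1}{2} \frac{1}{-5 + 27 \left(1 + 27 \left(16 - 4\right)\right)} \left(-9 + 2 \cdot 27 \left(1 + 27 \left(16 - 4\right)\right)\right) \left(6 + 27\right)}{979} = \frac{1}{2} \frac{1}{-5 + 27 \left(1 + 27 \left(16 - 4\right)\right)} \left(-9 + 2 \cdot 27 \left(1 + 27 \left(16 - 4\right)\right)\right) 33 \cdot \frac{1}{979} = \frac{1}{2} \frac{1}{-5 + 27 \left(1 + 27 \cdot 12\right)} \left(-9 + 2 \cdot 27 \left(1 + 27 \cdot 12\right)\right) 33 \cdot \frac{1}{979} = \frac{1}{2} \frac{1}{-5 + 27 \left(1 + 324\right)} \left(-9 + 2 \cdot 27 \left(1 + 324\right)\right) 33 \cdot \frac{1}{979} = \frac{1}{2} \frac{1}{-5 + 27 \cdot 325} \left(-9 + 2 \cdot 27 \cdot 325\right) 33 \cdot \frac{1}{979} = \frac{1}{2} \frac{1}{-5 + 8775} \left(-9 + 17550\right) 33 \cdot \frac{1}{979} = \frac{1}{2} \cdot \frac{1}{8770} \cdot 17541 \cdot 33 \cdot \frac{1}{979} = \frac{578853}{17540} \cdot \frac{1}{979} = \frac{52623}{1561060}$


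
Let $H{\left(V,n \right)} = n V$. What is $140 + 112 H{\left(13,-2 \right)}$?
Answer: $-2772$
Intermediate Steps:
$H{\left(V,n \right)} = V n$
$140 + 112 H{\left(13,-2 \right)} = 140 + 112 \cdot 13 \left(-2\right) = 140 + 112 \left(-26\right) = 140 - 2912 = -2772$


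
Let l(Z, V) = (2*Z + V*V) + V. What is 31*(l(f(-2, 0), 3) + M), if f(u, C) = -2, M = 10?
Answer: 558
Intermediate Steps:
l(Z, V) = V + V**2 + 2*Z (l(Z, V) = (2*Z + V**2) + V = (V**2 + 2*Z) + V = V + V**2 + 2*Z)
31*(l(f(-2, 0), 3) + M) = 31*((3 + 3**2 + 2*(-2)) + 10) = 31*((3 + 9 - 4) + 10) = 31*(8 + 10) = 31*18 = 558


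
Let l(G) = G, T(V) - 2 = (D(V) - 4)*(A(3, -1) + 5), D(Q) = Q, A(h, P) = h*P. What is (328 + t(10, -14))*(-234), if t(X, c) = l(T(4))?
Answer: -77220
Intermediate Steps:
A(h, P) = P*h
T(V) = -6 + 2*V (T(V) = 2 + (V - 4)*(-1*3 + 5) = 2 + (-4 + V)*(-3 + 5) = 2 + (-4 + V)*2 = 2 + (-8 + 2*V) = -6 + 2*V)
t(X, c) = 2 (t(X, c) = -6 + 2*4 = -6 + 8 = 2)
(328 + t(10, -14))*(-234) = (328 + 2)*(-234) = 330*(-234) = -77220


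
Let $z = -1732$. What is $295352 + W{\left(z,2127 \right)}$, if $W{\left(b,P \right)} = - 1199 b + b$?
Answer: $2370288$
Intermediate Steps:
$W{\left(b,P \right)} = - 1198 b$
$295352 + W{\left(z,2127 \right)} = 295352 - -2074936 = 295352 + 2074936 = 2370288$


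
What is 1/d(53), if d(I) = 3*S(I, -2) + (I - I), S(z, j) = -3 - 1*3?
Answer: -1/18 ≈ -0.055556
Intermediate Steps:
S(z, j) = -6 (S(z, j) = -3 - 3 = -6)
d(I) = -18 (d(I) = 3*(-6) + (I - I) = -18 + 0 = -18)
1/d(53) = 1/(-18) = -1/18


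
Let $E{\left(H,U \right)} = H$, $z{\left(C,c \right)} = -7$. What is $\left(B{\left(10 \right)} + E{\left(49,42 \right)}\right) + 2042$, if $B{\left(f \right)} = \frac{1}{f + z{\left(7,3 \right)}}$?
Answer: $\frac{6274}{3} \approx 2091.3$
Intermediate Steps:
$B{\left(f \right)} = \frac{1}{-7 + f}$ ($B{\left(f \right)} = \frac{1}{f - 7} = \frac{1}{-7 + f}$)
$\left(B{\left(10 \right)} + E{\left(49,42 \right)}\right) + 2042 = \left(\frac{1}{-7 + 10} + 49\right) + 2042 = \left(\frac{1}{3} + 49\right) + 2042 = \frac{148}{3} + 2042 = \frac{6274}{3}$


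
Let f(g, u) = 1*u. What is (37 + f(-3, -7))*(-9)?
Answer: -270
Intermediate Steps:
f(g, u) = u
(37 + f(-3, -7))*(-9) = (37 - 7)*(-9) = 30*(-9) = -270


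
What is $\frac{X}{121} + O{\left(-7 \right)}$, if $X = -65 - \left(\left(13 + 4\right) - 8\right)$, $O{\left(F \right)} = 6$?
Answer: $\frac{652}{121} \approx 5.3884$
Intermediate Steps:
$X = -74$ ($X = -65 - \left(17 - 8\right) = -65 - 9 = -74$)
$\frac{X}{121} + O{\left(-7 \right)} = - \frac{74}{121} + 6 = \frac{652}{121}$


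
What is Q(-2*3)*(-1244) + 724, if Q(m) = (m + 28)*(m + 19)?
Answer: -355060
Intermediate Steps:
Q(m) = (19 + m)*(28 + m) (Q(m) = (28 + m)*(19 + m) = (19 + m)*(28 + m))
Q(-2*3)*(-1244) + 724 = (532 + (-2*3)**2 + 47*(-2*3))*(-1244) + 724 = (532 + (-6)**2 + 47*(-6))*(-1244) + 724 = (532 + 36 - 282)*(-1244) + 724 = 286*(-1244) + 724 = -355784 + 724 = -355060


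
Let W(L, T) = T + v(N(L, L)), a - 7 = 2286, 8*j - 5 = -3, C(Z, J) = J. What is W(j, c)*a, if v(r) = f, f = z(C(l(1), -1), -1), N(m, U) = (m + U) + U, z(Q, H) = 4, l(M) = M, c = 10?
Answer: 32102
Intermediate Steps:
N(m, U) = m + 2*U (N(m, U) = (U + m) + U = m + 2*U)
f = 4
v(r) = 4
j = ¼ (j = 5/8 + (⅛)*(-3) = 5/8 - 3/8 = ¼ ≈ 0.25000)
a = 2293 (a = 7 + 2286 = 2293)
W(L, T) = 4 + T (W(L, T) = T + 4 = 4 + T)
W(j, c)*a = (4 + 10)*2293 = 14*2293 = 32102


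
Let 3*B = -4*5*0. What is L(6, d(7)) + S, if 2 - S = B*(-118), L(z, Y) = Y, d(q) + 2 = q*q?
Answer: 49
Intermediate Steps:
d(q) = -2 + q² (d(q) = -2 + q*q = -2 + q²)
B = 0 (B = (-4*5*0)/3 = (-20*0)/3 = (⅓)*0 = 0)
S = 2 (S = 2 - 0*(-118) = 2 - 1*0 = 2 + 0 = 2)
L(6, d(7)) + S = (-2 + 7²) + 2 = (-2 + 49) + 2 = 47 + 2 = 49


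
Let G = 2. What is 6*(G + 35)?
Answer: 222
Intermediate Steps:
6*(G + 35) = 6*(2 + 35) = 6*37 = 222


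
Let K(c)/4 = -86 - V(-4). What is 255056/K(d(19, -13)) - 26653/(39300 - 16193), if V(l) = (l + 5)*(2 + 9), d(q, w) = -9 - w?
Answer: -1475980089/2241379 ≈ -658.51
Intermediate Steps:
V(l) = 55 + 11*l (V(l) = (5 + l)*11 = 55 + 11*l)
K(c) = -388 (K(c) = 4*(-86 - (55 + 11*(-4))) = 4*(-86 - (55 - 44)) = 4*(-86 - 1*11) = 4*(-86 - 11) = 4*(-97) = -388)
255056/K(d(19, -13)) - 26653/(39300 - 16193) = 255056/(-388) - 26653/(39300 - 16193) = 255056*(-1/388) - 26653/23107 = -63764/97 - 26653*1/23107 = -63764/97 - 26653/23107 = -1475980089/2241379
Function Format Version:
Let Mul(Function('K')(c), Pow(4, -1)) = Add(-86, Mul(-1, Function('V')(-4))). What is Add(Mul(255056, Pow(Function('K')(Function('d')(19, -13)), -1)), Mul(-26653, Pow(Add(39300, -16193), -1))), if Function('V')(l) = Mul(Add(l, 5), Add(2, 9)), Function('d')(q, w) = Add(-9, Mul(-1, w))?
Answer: Rational(-1475980089, 2241379) ≈ -658.51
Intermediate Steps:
Function('V')(l) = Add(55, Mul(11, l)) (Function('V')(l) = Mul(Add(5, l), 11) = Add(55, Mul(11, l)))
Function('K')(c) = -388 (Function('K')(c) = Mul(4, Add(-86, Mul(-1, Add(55, Mul(11, -4))))) = Mul(4, Add(-86, Mul(-1, Add(55, -44)))) = Mul(4, Add(-86, Mul(-1, 11))) = Mul(4, Add(-86, -11)) = Mul(4, -97) = -388)
Add(Mul(255056, Pow(Function('K')(Function('d')(19, -13)), -1)), Mul(-26653, Pow(Add(39300, -16193), -1))) = Add(Mul(255056, Pow(-388, -1)), Mul(-26653, Pow(Add(39300, -16193), -1))) = Add(Mul(255056, Rational(-1, 388)), Mul(-26653, Pow(23107, -1))) = Add(Rational(-63764, 97), Mul(-26653, Rational(1, 23107))) = Add(Rational(-63764, 97), Rational(-26653, 23107)) = Rational(-1475980089, 2241379)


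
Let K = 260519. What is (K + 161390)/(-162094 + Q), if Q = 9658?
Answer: -421909/152436 ≈ -2.7678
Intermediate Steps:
(K + 161390)/(-162094 + Q) = (260519 + 161390)/(-162094 + 9658) = 421909/(-152436) = 421909*(-1/152436) = -421909/152436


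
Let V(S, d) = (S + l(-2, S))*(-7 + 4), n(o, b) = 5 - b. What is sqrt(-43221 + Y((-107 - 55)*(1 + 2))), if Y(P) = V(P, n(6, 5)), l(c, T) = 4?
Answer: 5*I*sqrt(1671) ≈ 204.39*I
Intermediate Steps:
V(S, d) = -12 - 3*S (V(S, d) = (S + 4)*(-7 + 4) = (4 + S)*(-3) = -12 - 3*S)
Y(P) = -12 - 3*P
sqrt(-43221 + Y((-107 - 55)*(1 + 2))) = sqrt(-43221 + (-12 - 3*(-107 - 55)*(1 + 2))) = sqrt(-43221 + (-12 - (-486)*3)) = sqrt(-43221 + (-12 - 3*(-486))) = sqrt(-43221 + (-12 + 1458)) = sqrt(-43221 + 1446) = sqrt(-41775) = 5*I*sqrt(1671)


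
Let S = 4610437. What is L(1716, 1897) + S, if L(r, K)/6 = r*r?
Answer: 22278373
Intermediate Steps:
L(r, K) = 6*r² (L(r, K) = 6*(r*r) = 6*r²)
L(1716, 1897) + S = 6*1716² + 4610437 = 6*2944656 + 4610437 = 17667936 + 4610437 = 22278373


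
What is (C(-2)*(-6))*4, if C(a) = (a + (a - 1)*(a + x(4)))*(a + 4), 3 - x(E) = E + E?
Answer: -912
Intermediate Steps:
x(E) = 3 - 2*E (x(E) = 3 - (E + E) = 3 - 2*E)
C(a) = (4 + a)*(a + (-1 + a)*(-5 + a)) (C(a) = (a + (a - 1)*(a + (3 - 2*4)))*(a + 4) = (a + (-1 + a)*(a + (3 - 8)))*(4 + a) = (a + (-1 + a)*(a - 5))*(4 + a) = (a + (-1 + a)*(-5 + a))*(4 + a) = (4 + a)*(a + (-1 + a)*(-5 + a)))
(C(-2)*(-6))*4 = ((20 + (-2)³ - 1*(-2)² - 15*(-2))*(-6))*4 = ((20 - 8 - 1*4 + 30)*(-6))*4 = ((20 - 8 - 4 + 30)*(-6))*4 = (38*(-6))*4 = -228*4 = -912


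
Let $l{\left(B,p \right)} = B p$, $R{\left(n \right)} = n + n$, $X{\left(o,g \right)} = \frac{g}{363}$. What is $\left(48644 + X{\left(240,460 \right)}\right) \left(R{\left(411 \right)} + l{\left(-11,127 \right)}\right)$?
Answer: $- \frac{10153483400}{363} \approx -2.7971 \cdot 10^{7}$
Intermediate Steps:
$X{\left(o,g \right)} = \frac{g}{363}$ ($X{\left(o,g \right)} = g \frac{1}{363} = \frac{g}{363}$)
$R{\left(n \right)} = 2 n$
$\left(48644 + X{\left(240,460 \right)}\right) \left(R{\left(411 \right)} + l{\left(-11,127 \right)}\right) = \left(48644 + \frac{1}{363} \cdot 460\right) \left(2 \cdot 411 - 1397\right) = \left(48644 + \frac{460}{363}\right) \left(822 - 1397\right) = \frac{17658232}{363} \left(-575\right) = - \frac{10153483400}{363}$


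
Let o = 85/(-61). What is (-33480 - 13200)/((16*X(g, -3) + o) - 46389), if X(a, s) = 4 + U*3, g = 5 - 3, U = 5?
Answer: 94916/93709 ≈ 1.0129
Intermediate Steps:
g = 2
X(a, s) = 19 (X(a, s) = 4 + 5*3 = 4 + 15 = 19)
o = -85/61 (o = 85*(-1/61) = -85/61 ≈ -1.3934)
(-33480 - 13200)/((16*X(g, -3) + o) - 46389) = (-33480 - 13200)/((16*19 - 85/61) - 46389) = -46680/((304 - 85/61) - 46389) = -46680/(18459/61 - 46389) = -46680/(-2811270/61) = -46680*(-61/2811270) = 94916/93709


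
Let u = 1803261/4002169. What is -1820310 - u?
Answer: -7285190055651/4002169 ≈ -1.8203e+6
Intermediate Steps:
u = 1803261/4002169 (u = 1803261*(1/4002169) = 1803261/4002169 ≈ 0.45057)
-1820310 - u = -1820310 - 1*1803261/4002169 = -1820310 - 1803261/4002169 = -7285190055651/4002169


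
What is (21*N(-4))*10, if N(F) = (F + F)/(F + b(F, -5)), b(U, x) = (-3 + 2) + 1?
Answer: 420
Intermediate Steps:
b(U, x) = 0 (b(U, x) = -1 + 1 = 0)
N(F) = 2 (N(F) = (F + F)/(F + 0) = (2*F)/F = 2)
(21*N(-4))*10 = (21*2)*10 = 42*10 = 420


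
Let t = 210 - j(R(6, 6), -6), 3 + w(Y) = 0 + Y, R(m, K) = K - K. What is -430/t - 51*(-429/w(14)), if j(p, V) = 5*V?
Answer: 47693/24 ≈ 1987.2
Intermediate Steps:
R(m, K) = 0
w(Y) = -3 + Y (w(Y) = -3 + (0 + Y) = -3 + Y)
t = 240 (t = 210 - 5*(-6) = 210 - 1*(-30) = 210 + 30 = 240)
-430/t - 51*(-429/w(14)) = -430/240 - 51*(-429/(-3 + 14)) = -430*1/240 - 51/(11*(-1/429)) = -43/24 - 51/(-1/39) = -43/24 - 51*(-39) = -43/24 + 1989 = 47693/24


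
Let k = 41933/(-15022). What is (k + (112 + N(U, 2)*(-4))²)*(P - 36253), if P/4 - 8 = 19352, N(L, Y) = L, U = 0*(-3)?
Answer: 7759385119545/15022 ≈ 5.1653e+8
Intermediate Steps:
U = 0
P = 77440 (P = 32 + 4*19352 = 32 + 77408 = 77440)
k = -41933/15022 (k = 41933*(-1/15022) = -41933/15022 ≈ -2.7914)
(k + (112 + N(U, 2)*(-4))²)*(P - 36253) = (-41933/15022 + (112 + 0*(-4))²)*(77440 - 36253) = (-41933/15022 + (112 + 0)²)*41187 = (-41933/15022 + 112²)*41187 = (-41933/15022 + 12544)*41187 = (188394035/15022)*41187 = 7759385119545/15022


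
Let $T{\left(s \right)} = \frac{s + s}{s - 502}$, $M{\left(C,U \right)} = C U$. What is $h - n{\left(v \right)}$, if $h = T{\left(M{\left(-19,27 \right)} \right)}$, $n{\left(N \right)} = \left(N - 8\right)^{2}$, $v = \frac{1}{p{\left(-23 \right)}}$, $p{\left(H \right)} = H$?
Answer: $- \frac{34195621}{536935} \approx -63.687$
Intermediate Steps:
$v = - \frac{1}{23}$ ($v = \frac{1}{-23} = - \frac{1}{23} \approx -0.043478$)
$n{\left(N \right)} = \left(-8 + N\right)^{2}$
$T{\left(s \right)} = \frac{2 s}{-502 + s}$
$h = \frac{1026}{1015}$ ($h = \frac{2 \left(\left(-19\right) 27\right)}{-502 - 513} = 2 \left(-513\right) \frac{1}{-502 - 513} = 2 \left(-513\right) \frac{1}{-1015} = 2 \left(-513\right) \left(- \frac{1}{1015}\right) = \frac{1026}{1015} \approx 1.0108$)
$h - n{\left(v \right)} = \frac{1026}{1015} - \left(-8 - \frac{1}{23}\right)^{2} = \frac{1026}{1015} - \left(- \frac{185}{23}\right)^{2} = \frac{1026}{1015} - \frac{34225}{529} = - \frac{34195621}{536935}$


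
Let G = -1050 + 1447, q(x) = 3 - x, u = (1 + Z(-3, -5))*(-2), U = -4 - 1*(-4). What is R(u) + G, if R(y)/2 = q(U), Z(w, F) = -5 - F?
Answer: 403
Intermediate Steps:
U = 0 (U = -4 + 4 = 0)
u = -2 (u = (1 + (-5 - 1*(-5)))*(-2) = (1 + (-5 + 5))*(-2) = (1 + 0)*(-2) = 1*(-2) = -2)
R(y) = 6 (R(y) = 2*(3 - 1*0) = 2*(3 + 0) = 2*3 = 6)
G = 397
R(u) + G = 6 + 397 = 403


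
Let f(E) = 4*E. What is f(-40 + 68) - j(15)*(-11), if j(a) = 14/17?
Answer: 2058/17 ≈ 121.06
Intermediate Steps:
j(a) = 14/17 (j(a) = 14*(1/17) = 14/17)
f(-40 + 68) - j(15)*(-11) = 4*(-40 + 68) - 14*(-11)/17 = 4*28 - 1*(-154/17) = 112 + 154/17 = 2058/17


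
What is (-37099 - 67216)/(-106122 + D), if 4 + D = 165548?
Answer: -104315/59422 ≈ -1.7555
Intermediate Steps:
D = 165544 (D = -4 + 165548 = 165544)
(-37099 - 67216)/(-106122 + D) = (-37099 - 67216)/(-106122 + 165544) = -104315/59422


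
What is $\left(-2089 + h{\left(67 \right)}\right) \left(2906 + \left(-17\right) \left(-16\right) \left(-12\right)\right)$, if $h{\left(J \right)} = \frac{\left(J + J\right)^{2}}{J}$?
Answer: $651918$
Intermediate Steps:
$h{\left(J \right)} = 4 J$ ($h{\left(J \right)} = \frac{\left(2 J\right)^{2}}{J} = \frac{4 J^{2}}{J} = 4 J$)
$\left(-2089 + h{\left(67 \right)}\right) \left(2906 + \left(-17\right) \left(-16\right) \left(-12\right)\right) = \left(-2089 + 4 \cdot 67\right) \left(2906 + \left(-17\right) \left(-16\right) \left(-12\right)\right) = \left(-2089 + 268\right) \left(2906 + 272 \left(-12\right)\right) = - 1821 \left(2906 - 3264\right) = \left(-1821\right) \left(-358\right) = 651918$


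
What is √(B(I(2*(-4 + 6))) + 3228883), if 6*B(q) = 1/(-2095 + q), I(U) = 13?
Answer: √13996316632945/2082 ≈ 1796.9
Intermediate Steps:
B(q) = 1/(6*(-2095 + q))
√(B(I(2*(-4 + 6))) + 3228883) = √(1/(6*(-2095 + 13)) + 3228883) = √((⅙)/(-2082) + 3228883) = √((⅙)*(-1/2082) + 3228883) = √(-1/12492 + 3228883) = √(40335206435/12492) = √13996316632945/2082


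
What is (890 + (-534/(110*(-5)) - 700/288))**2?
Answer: 309517132423801/392040000 ≈ 7.8950e+5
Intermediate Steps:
(890 + (-534/(110*(-5)) - 700/288))**2 = (890 + (-534/(-550) - 700*1/288))**2 = (890 + (-534*(-1/550) - 175/72))**2 = (890 + (267/275 - 175/72))**2 = (890 - 28901/19800)**2 = (17593099/19800)**2 = 309517132423801/392040000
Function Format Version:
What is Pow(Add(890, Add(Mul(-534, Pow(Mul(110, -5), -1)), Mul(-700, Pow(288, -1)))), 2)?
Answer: Rational(309517132423801, 392040000) ≈ 7.8950e+5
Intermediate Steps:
Pow(Add(890, Add(Mul(-534, Pow(Mul(110, -5), -1)), Mul(-700, Pow(288, -1)))), 2) = Pow(Add(890, Add(Mul(-534, Pow(-550, -1)), Mul(-700, Rational(1, 288)))), 2) = Pow(Add(890, Add(Mul(-534, Rational(-1, 550)), Rational(-175, 72))), 2) = Pow(Add(890, Add(Rational(267, 275), Rational(-175, 72))), 2) = Pow(Add(890, Rational(-28901, 19800)), 2) = Pow(Rational(17593099, 19800), 2) = Rational(309517132423801, 392040000)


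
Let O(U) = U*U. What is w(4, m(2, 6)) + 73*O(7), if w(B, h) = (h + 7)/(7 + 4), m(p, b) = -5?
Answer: 39349/11 ≈ 3577.2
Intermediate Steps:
O(U) = U²
w(B, h) = 7/11 + h/11 (w(B, h) = (7 + h)/11 = (7 + h)*(1/11) = 7/11 + h/11)
w(4, m(2, 6)) + 73*O(7) = (7/11 + (1/11)*(-5)) + 73*7² = (7/11 - 5/11) + 73*49 = 2/11 + 3577 = 39349/11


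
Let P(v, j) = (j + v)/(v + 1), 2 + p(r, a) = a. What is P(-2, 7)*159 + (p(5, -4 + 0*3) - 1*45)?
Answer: -846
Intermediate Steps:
p(r, a) = -2 + a
P(v, j) = (j + v)/(1 + v)
P(-2, 7)*159 + (p(5, -4 + 0*3) - 1*45) = ((7 - 2)/(1 - 2))*159 + ((-2 + (-4 + 0*3)) - 1*45) = (5/(-1))*159 + ((-2 + (-4 + 0)) - 45) = -1*5*159 + ((-2 - 4) - 45) = -5*159 + (-6 - 45) = -795 - 51 = -846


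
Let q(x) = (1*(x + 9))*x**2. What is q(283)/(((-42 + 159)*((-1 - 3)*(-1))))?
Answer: 5846497/117 ≈ 49970.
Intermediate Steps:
q(x) = x**2*(9 + x) (q(x) = (1*(9 + x))*x**2 = (9 + x)*x**2 = x**2*(9 + x))
q(283)/(((-42 + 159)*((-1 - 3)*(-1)))) = (283**2*(9 + 283))/(((-42 + 159)*((-1 - 3)*(-1)))) = (80089*292)/((117*(-4*(-1)))) = 23385988/((117*4)) = 23385988/468 = 23385988*(1/468) = 5846497/117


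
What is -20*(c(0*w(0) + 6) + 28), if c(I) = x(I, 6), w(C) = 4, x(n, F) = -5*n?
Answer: 40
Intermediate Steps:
c(I) = -5*I
-20*(c(0*w(0) + 6) + 28) = -20*(-5*(0*4 + 6) + 28) = -20*(-5*(0 + 6) + 28) = -20*(-5*6 + 28) = -20*(-30 + 28) = -20*(-2) = 40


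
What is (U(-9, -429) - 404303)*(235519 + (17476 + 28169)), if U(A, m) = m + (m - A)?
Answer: -113914156928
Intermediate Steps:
U(A, m) = -A + 2*m
(U(-9, -429) - 404303)*(235519 + (17476 + 28169)) = ((-1*(-9) + 2*(-429)) - 404303)*(235519 + (17476 + 28169)) = ((9 - 858) - 404303)*(235519 + 45645) = (-849 - 404303)*281164 = -405152*281164 = -113914156928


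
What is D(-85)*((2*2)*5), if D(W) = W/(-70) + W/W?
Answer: 310/7 ≈ 44.286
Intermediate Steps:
D(W) = 1 - W/70 (D(W) = W*(-1/70) + 1 = -W/70 + 1 = 1 - W/70)
D(-85)*((2*2)*5) = (1 - 1/70*(-85))*((2*2)*5) = (1 + 17/14)*(4*5) = (31/14)*20 = 310/7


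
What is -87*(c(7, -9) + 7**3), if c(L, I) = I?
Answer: -29058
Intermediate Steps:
-87*(c(7, -9) + 7**3) = -87*(-9 + 7**3) = -87*(-9 + 343) = -87*334 = -29058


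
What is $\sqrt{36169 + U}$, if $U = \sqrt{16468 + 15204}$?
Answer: $\sqrt{36169 + 2 \sqrt{7918}} \approx 190.65$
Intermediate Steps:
$U = 2 \sqrt{7918}$ ($U = \sqrt{31672} = 2 \sqrt{7918} \approx 177.97$)
$\sqrt{36169 + U} = \sqrt{36169 + 2 \sqrt{7918}}$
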